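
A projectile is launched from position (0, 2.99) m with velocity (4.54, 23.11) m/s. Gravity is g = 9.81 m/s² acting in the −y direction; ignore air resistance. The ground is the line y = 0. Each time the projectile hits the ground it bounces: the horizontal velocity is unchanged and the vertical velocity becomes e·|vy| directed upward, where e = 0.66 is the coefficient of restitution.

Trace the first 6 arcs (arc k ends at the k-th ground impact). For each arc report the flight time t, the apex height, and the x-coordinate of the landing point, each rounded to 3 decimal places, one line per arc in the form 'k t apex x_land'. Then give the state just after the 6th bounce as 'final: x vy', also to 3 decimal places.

1 4.838 30.211 21.962
2 3.276 13.160 36.835
3 2.162 5.732 46.651
4 1.427 2.497 53.130
5 0.942 1.088 57.406
6 0.622 0.474 60.228
final: 60.228 2.012

Arc 1: start y=2.990, vy=23.110 → t=4.838, apex=30.211, x_land=21.962, impact vy=-24.346
  bounce: vy ← 0.66·24.346 = 16.068
Arc 2: start y=0.000, vy=16.068 → t=3.276, apex=13.160, x_land=36.835, impact vy=-16.068
  bounce: vy ← 0.66·16.068 = 10.605
Arc 3: start y=0.000, vy=10.605 → t=2.162, apex=5.732, x_land=46.651, impact vy=-10.605
  bounce: vy ← 0.66·10.605 = 6.999
Arc 4: start y=0.000, vy=6.999 → t=1.427, apex=2.497, x_land=53.130, impact vy=-6.999
  bounce: vy ← 0.66·6.999 = 4.620
Arc 5: start y=0.000, vy=4.620 → t=0.942, apex=1.088, x_land=57.406, impact vy=-4.620
  bounce: vy ← 0.66·4.620 = 3.049
Arc 6: start y=0.000, vy=3.049 → t=0.622, apex=0.474, x_land=60.228, impact vy=-3.049
  bounce: vy ← 0.66·3.049 = 2.012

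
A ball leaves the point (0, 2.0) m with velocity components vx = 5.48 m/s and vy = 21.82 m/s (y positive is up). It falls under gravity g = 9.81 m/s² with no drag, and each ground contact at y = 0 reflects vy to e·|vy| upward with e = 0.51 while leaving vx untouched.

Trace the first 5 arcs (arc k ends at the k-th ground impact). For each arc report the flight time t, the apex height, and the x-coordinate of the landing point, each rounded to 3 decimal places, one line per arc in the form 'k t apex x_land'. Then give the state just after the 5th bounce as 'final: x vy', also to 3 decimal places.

1 4.538 26.267 24.870
2 2.360 6.832 37.805
3 1.204 1.777 44.402
4 0.614 0.462 47.766
5 0.313 0.120 49.482
final: 49.482 0.783

Arc 1: start y=2.000, vy=21.820 → t=4.538, apex=26.267, x_land=24.870, impact vy=-22.701
  bounce: vy ← 0.51·22.701 = 11.578
Arc 2: start y=0.000, vy=11.578 → t=2.360, apex=6.832, x_land=37.805, impact vy=-11.578
  bounce: vy ← 0.51·11.578 = 5.905
Arc 3: start y=0.000, vy=5.905 → t=1.204, apex=1.777, x_land=44.402, impact vy=-5.905
  bounce: vy ← 0.51·5.905 = 3.011
Arc 4: start y=0.000, vy=3.011 → t=0.614, apex=0.462, x_land=47.766, impact vy=-3.011
  bounce: vy ← 0.51·3.011 = 1.536
Arc 5: start y=0.000, vy=1.536 → t=0.313, apex=0.120, x_land=49.482, impact vy=-1.536
  bounce: vy ← 0.51·1.536 = 0.783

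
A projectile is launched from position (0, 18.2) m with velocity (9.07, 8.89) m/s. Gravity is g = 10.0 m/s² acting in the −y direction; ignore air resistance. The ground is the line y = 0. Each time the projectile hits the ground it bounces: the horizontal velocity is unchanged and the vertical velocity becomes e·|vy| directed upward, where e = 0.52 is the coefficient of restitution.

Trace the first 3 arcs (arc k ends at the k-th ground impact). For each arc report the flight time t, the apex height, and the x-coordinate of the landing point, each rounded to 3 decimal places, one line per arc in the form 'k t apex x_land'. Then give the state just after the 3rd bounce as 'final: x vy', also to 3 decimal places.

1 2.994 22.152 27.154
2 2.189 5.990 47.009
3 1.138 1.620 57.333
final: 57.333 2.960

Arc 1: start y=18.200, vy=8.890 → t=2.994, apex=22.152, x_land=27.154, impact vy=-21.048
  bounce: vy ← 0.52·21.048 = 10.945
Arc 2: start y=0.000, vy=10.945 → t=2.189, apex=5.990, x_land=47.009, impact vy=-10.945
  bounce: vy ← 0.52·10.945 = 5.691
Arc 3: start y=0.000, vy=5.691 → t=1.138, apex=1.620, x_land=57.333, impact vy=-5.691
  bounce: vy ← 0.52·5.691 = 2.960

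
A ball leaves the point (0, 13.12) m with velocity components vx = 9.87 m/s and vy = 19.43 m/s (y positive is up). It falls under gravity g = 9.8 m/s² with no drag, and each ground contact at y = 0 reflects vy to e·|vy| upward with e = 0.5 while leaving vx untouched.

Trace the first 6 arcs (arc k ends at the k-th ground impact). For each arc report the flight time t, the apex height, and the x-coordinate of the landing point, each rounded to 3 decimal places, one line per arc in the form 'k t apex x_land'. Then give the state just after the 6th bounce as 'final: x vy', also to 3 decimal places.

Arc 1: start y=13.120, vy=19.430 → t=4.553, apex=32.381, x_land=44.942, impact vy=-25.193
  bounce: vy ← 0.5·25.193 = 12.596
Arc 2: start y=0.000, vy=12.596 → t=2.571, apex=8.095, x_land=70.314, impact vy=-12.596
  bounce: vy ← 0.5·12.596 = 6.298
Arc 3: start y=0.000, vy=6.298 → t=1.285, apex=2.024, x_land=83.001, impact vy=-6.298
  bounce: vy ← 0.5·6.298 = 3.149
Arc 4: start y=0.000, vy=3.149 → t=0.643, apex=0.506, x_land=89.344, impact vy=-3.149
  bounce: vy ← 0.5·3.149 = 1.575
Arc 5: start y=0.000, vy=1.575 → t=0.321, apex=0.126, x_land=92.515, impact vy=-1.575
  bounce: vy ← 0.5·1.575 = 0.787
Arc 6: start y=0.000, vy=0.787 → t=0.161, apex=0.032, x_land=94.101, impact vy=-0.787
  bounce: vy ← 0.5·0.787 = 0.394

1 4.553 32.381 44.942
2 2.571 8.095 70.314
3 1.285 2.024 83.001
4 0.643 0.506 89.344
5 0.321 0.126 92.515
6 0.161 0.032 94.101
final: 94.101 0.394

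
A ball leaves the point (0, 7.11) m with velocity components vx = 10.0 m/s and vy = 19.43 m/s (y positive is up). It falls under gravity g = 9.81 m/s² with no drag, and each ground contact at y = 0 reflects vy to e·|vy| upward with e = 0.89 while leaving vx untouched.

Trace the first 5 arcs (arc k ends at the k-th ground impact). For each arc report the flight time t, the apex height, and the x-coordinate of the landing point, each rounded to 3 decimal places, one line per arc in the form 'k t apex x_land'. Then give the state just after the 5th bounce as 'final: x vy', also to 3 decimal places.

1 4.298 26.352 42.985
2 4.126 20.873 84.243
3 3.672 16.534 120.962
4 3.268 13.096 153.642
5 2.909 10.374 182.728
final: 182.728 12.697

Arc 1: start y=7.110, vy=19.430 → t=4.298, apex=26.352, x_land=42.985, impact vy=-22.738
  bounce: vy ← 0.89·22.738 = 20.237
Arc 2: start y=0.000, vy=20.237 → t=4.126, apex=20.873, x_land=84.243, impact vy=-20.237
  bounce: vy ← 0.89·20.237 = 18.011
Arc 3: start y=0.000, vy=18.011 → t=3.672, apex=16.534, x_land=120.962, impact vy=-18.011
  bounce: vy ← 0.89·18.011 = 16.030
Arc 4: start y=0.000, vy=16.030 → t=3.268, apex=13.096, x_land=153.642, impact vy=-16.030
  bounce: vy ← 0.89·16.030 = 14.266
Arc 5: start y=0.000, vy=14.266 → t=2.909, apex=10.374, x_land=182.728, impact vy=-14.266
  bounce: vy ← 0.89·14.266 = 12.697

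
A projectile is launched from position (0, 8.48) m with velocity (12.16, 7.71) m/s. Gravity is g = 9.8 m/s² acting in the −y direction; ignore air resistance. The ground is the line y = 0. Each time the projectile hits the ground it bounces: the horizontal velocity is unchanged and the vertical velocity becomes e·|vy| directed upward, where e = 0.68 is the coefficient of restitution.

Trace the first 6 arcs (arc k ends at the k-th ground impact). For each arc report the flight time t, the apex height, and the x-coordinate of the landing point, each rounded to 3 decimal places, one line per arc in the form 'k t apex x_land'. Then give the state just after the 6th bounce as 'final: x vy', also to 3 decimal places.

1 2.320 11.513 28.206
2 2.085 5.324 53.555
3 1.418 2.462 70.793
4 0.964 1.138 82.514
5 0.655 0.526 90.485
6 0.446 0.243 95.905
final: 95.905 1.485

Arc 1: start y=8.480, vy=7.710 → t=2.320, apex=11.513, x_land=28.206, impact vy=-15.022
  bounce: vy ← 0.68·15.022 = 10.215
Arc 2: start y=0.000, vy=10.215 → t=2.085, apex=5.324, x_land=53.555, impact vy=-10.215
  bounce: vy ← 0.68·10.215 = 6.946
Arc 3: start y=0.000, vy=6.946 → t=1.418, apex=2.462, x_land=70.793, impact vy=-6.946
  bounce: vy ← 0.68·6.946 = 4.723
Arc 4: start y=0.000, vy=4.723 → t=0.964, apex=1.138, x_land=82.514, impact vy=-4.723
  bounce: vy ← 0.68·4.723 = 3.212
Arc 5: start y=0.000, vy=3.212 → t=0.655, apex=0.526, x_land=90.485, impact vy=-3.212
  bounce: vy ← 0.68·3.212 = 2.184
Arc 6: start y=0.000, vy=2.184 → t=0.446, apex=0.243, x_land=95.905, impact vy=-2.184
  bounce: vy ← 0.68·2.184 = 1.485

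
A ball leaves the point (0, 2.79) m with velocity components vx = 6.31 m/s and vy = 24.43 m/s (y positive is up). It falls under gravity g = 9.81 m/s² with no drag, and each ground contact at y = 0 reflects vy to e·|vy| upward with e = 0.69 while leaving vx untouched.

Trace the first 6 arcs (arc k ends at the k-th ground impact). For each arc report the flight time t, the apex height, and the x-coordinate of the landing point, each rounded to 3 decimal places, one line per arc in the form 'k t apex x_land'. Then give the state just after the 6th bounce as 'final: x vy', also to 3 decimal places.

Arc 1: start y=2.790, vy=24.430 → t=5.092, apex=33.209, x_land=32.133, impact vy=-25.526
  bounce: vy ← 0.69·25.526 = 17.613
Arc 2: start y=0.000, vy=17.613 → t=3.591, apex=15.811, x_land=54.790, impact vy=-17.613
  bounce: vy ← 0.69·17.613 = 12.153
Arc 3: start y=0.000, vy=12.153 → t=2.478, apex=7.528, x_land=70.424, impact vy=-12.153
  bounce: vy ← 0.69·12.153 = 8.385
Arc 4: start y=0.000, vy=8.385 → t=1.710, apex=3.584, x_land=81.212, impact vy=-8.385
  bounce: vy ← 0.69·8.385 = 5.786
Arc 5: start y=0.000, vy=5.786 → t=1.180, apex=1.706, x_land=88.655, impact vy=-5.786
  bounce: vy ← 0.69·5.786 = 3.992
Arc 6: start y=0.000, vy=3.992 → t=0.814, apex=0.812, x_land=93.791, impact vy=-3.992
  bounce: vy ← 0.69·3.992 = 2.755

1 5.092 33.209 32.133
2 3.591 15.811 54.790
3 2.478 7.528 70.424
4 1.710 3.584 81.212
5 1.180 1.706 88.655
6 0.814 0.812 93.791
final: 93.791 2.755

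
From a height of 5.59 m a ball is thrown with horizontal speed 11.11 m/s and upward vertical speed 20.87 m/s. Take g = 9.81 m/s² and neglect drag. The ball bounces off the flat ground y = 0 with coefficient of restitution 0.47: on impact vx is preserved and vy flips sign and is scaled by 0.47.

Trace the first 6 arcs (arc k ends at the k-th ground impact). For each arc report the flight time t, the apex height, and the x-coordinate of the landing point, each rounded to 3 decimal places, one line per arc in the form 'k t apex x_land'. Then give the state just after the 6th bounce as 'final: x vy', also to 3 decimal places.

Arc 1: start y=5.590, vy=20.870 → t=4.508, apex=27.790, x_land=50.080, impact vy=-23.350
  bounce: vy ← 0.47·23.350 = 10.975
Arc 2: start y=0.000, vy=10.975 → t=2.237, apex=6.139, x_land=74.938, impact vy=-10.975
  bounce: vy ← 0.47·10.975 = 5.158
Arc 3: start y=0.000, vy=5.158 → t=1.052, apex=1.356, x_land=86.621, impact vy=-5.158
  bounce: vy ← 0.47·5.158 = 2.424
Arc 4: start y=0.000, vy=2.424 → t=0.494, apex=0.300, x_land=92.112, impact vy=-2.424
  bounce: vy ← 0.47·2.424 = 1.139
Arc 5: start y=0.000, vy=1.139 → t=0.232, apex=0.066, x_land=94.693, impact vy=-1.139
  bounce: vy ← 0.47·1.139 = 0.536
Arc 6: start y=0.000, vy=0.536 → t=0.109, apex=0.015, x_land=95.906, impact vy=-0.536
  bounce: vy ← 0.47·0.536 = 0.252

1 4.508 27.790 50.080
2 2.237 6.139 74.938
3 1.052 1.356 86.621
4 0.494 0.300 92.112
5 0.232 0.066 94.693
6 0.109 0.015 95.906
final: 95.906 0.252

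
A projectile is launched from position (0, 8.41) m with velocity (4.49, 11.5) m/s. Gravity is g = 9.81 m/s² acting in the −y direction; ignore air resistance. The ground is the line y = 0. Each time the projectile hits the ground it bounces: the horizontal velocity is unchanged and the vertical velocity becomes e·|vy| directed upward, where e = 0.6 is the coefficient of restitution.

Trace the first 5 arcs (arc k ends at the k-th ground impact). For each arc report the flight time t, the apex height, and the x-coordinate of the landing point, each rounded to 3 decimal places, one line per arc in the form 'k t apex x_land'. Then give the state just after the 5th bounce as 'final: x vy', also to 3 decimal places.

1 2.930 15.151 13.155
2 2.109 5.454 22.624
3 1.265 1.964 28.306
4 0.759 0.707 31.715
5 0.456 0.254 33.760
final: 33.760 1.341

Arc 1: start y=8.410, vy=11.500 → t=2.930, apex=15.151, x_land=13.155, impact vy=-17.241
  bounce: vy ← 0.6·17.241 = 10.345
Arc 2: start y=0.000, vy=10.345 → t=2.109, apex=5.454, x_land=22.624, impact vy=-10.345
  bounce: vy ← 0.6·10.345 = 6.207
Arc 3: start y=0.000, vy=6.207 → t=1.265, apex=1.964, x_land=28.306, impact vy=-6.207
  bounce: vy ← 0.6·6.207 = 3.724
Arc 4: start y=0.000, vy=3.724 → t=0.759, apex=0.707, x_land=31.715, impact vy=-3.724
  bounce: vy ← 0.6·3.724 = 2.234
Arc 5: start y=0.000, vy=2.234 → t=0.456, apex=0.254, x_land=33.760, impact vy=-2.234
  bounce: vy ← 0.6·2.234 = 1.341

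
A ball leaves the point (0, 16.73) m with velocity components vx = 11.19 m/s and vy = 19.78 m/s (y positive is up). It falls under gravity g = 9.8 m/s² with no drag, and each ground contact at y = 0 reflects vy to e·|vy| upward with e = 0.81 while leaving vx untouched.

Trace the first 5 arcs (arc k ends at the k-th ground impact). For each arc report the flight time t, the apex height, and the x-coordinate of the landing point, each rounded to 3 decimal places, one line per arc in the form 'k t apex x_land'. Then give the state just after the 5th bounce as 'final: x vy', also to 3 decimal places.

Arc 1: start y=16.730, vy=19.780 → t=4.755, apex=36.692, x_land=53.206, impact vy=-26.817
  bounce: vy ← 0.81·26.817 = 21.722
Arc 2: start y=0.000, vy=21.722 → t=4.433, apex=24.073, x_land=102.812, impact vy=-21.722
  bounce: vy ← 0.81·21.722 = 17.595
Arc 3: start y=0.000, vy=17.595 → t=3.591, apex=15.795, x_land=142.992, impact vy=-17.595
  bounce: vy ← 0.81·17.595 = 14.252
Arc 4: start y=0.000, vy=14.252 → t=2.909, apex=10.363, x_land=175.539, impact vy=-14.252
  bounce: vy ← 0.81·14.252 = 11.544
Arc 5: start y=0.000, vy=11.544 → t=2.356, apex=6.799, x_land=201.901, impact vy=-11.544
  bounce: vy ← 0.81·11.544 = 9.351

1 4.755 36.692 53.206
2 4.433 24.073 102.812
3 3.591 15.795 142.992
4 2.909 10.363 175.539
5 2.356 6.799 201.901
final: 201.901 9.351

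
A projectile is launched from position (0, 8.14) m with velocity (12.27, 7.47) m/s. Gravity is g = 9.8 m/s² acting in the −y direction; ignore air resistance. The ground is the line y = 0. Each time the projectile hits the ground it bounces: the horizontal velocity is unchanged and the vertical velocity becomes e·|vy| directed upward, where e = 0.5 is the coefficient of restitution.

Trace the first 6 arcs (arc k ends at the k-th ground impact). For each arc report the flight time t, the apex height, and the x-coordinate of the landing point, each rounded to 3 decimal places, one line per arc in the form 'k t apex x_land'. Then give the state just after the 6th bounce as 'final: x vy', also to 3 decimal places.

1 2.260 10.987 27.726
2 1.497 2.747 46.099
3 0.749 0.687 55.286
4 0.374 0.172 59.879
5 0.187 0.043 62.176
6 0.094 0.011 63.324
final: 63.324 0.229

Arc 1: start y=8.140, vy=7.470 → t=2.260, apex=10.987, x_land=27.726, impact vy=-14.675
  bounce: vy ← 0.5·14.675 = 7.337
Arc 2: start y=0.000, vy=7.337 → t=1.497, apex=2.747, x_land=46.099, impact vy=-7.337
  bounce: vy ← 0.5·7.337 = 3.669
Arc 3: start y=0.000, vy=3.669 → t=0.749, apex=0.687, x_land=55.286, impact vy=-3.669
  bounce: vy ← 0.5·3.669 = 1.834
Arc 4: start y=0.000, vy=1.834 → t=0.374, apex=0.172, x_land=59.879, impact vy=-1.834
  bounce: vy ← 0.5·1.834 = 0.917
Arc 5: start y=0.000, vy=0.917 → t=0.187, apex=0.043, x_land=62.176, impact vy=-0.917
  bounce: vy ← 0.5·0.917 = 0.459
Arc 6: start y=0.000, vy=0.459 → t=0.094, apex=0.011, x_land=63.324, impact vy=-0.459
  bounce: vy ← 0.5·0.459 = 0.229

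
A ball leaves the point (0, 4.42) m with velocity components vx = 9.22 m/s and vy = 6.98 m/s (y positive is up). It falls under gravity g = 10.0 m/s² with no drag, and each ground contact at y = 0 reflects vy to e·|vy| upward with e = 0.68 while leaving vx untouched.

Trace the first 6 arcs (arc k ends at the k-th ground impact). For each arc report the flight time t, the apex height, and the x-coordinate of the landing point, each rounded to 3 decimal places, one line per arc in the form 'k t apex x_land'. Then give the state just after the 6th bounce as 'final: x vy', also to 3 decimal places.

Arc 1: start y=4.420, vy=6.980 → t=1.869, apex=6.856, x_land=17.232, impact vy=-11.710
  bounce: vy ← 0.68·11.710 = 7.963
Arc 2: start y=0.000, vy=7.963 → t=1.593, apex=3.170, x_land=31.915, impact vy=-7.963
  bounce: vy ← 0.68·7.963 = 5.415
Arc 3: start y=0.000, vy=5.415 → t=1.083, apex=1.466, x_land=41.900, impact vy=-5.415
  bounce: vy ← 0.68·5.415 = 3.682
Arc 4: start y=0.000, vy=3.682 → t=0.736, apex=0.678, x_land=48.689, impact vy=-3.682
  bounce: vy ← 0.68·3.682 = 2.504
Arc 5: start y=0.000, vy=2.504 → t=0.501, apex=0.313, x_land=53.306, impact vy=-2.504
  bounce: vy ← 0.68·2.504 = 1.703
Arc 6: start y=0.000, vy=1.703 → t=0.341, apex=0.145, x_land=56.446, impact vy=-1.703
  bounce: vy ← 0.68·1.703 = 1.158

1 1.869 6.856 17.232
2 1.593 3.170 31.915
3 1.083 1.466 41.900
4 0.736 0.678 48.689
5 0.501 0.313 53.306
6 0.341 0.145 56.446
final: 56.446 1.158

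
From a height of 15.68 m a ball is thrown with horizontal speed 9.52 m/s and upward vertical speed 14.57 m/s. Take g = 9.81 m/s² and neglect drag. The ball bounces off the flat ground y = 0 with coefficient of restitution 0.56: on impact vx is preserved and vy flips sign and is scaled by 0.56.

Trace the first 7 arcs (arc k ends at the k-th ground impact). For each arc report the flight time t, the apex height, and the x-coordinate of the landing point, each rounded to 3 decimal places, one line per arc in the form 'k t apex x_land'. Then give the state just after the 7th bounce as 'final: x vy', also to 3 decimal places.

Arc 1: start y=15.680, vy=14.570 → t=3.810, apex=26.500, x_land=36.267, impact vy=-22.802
  bounce: vy ← 0.56·22.802 = 12.769
Arc 2: start y=0.000, vy=12.769 → t=2.603, apex=8.310, x_land=61.050, impact vy=-12.769
  bounce: vy ← 0.56·12.769 = 7.151
Arc 3: start y=0.000, vy=7.151 → t=1.458, apex=2.606, x_land=74.929, impact vy=-7.151
  bounce: vy ← 0.56·7.151 = 4.004
Arc 4: start y=0.000, vy=4.004 → t=0.816, apex=0.817, x_land=82.701, impact vy=-4.004
  bounce: vy ← 0.56·4.004 = 2.242
Arc 5: start y=0.000, vy=2.242 → t=0.457, apex=0.256, x_land=87.053, impact vy=-2.242
  bounce: vy ← 0.56·2.242 = 1.256
Arc 6: start y=0.000, vy=1.256 → t=0.256, apex=0.080, x_land=89.490, impact vy=-1.256
  bounce: vy ← 0.56·1.256 = 0.703
Arc 7: start y=0.000, vy=0.703 → t=0.143, apex=0.025, x_land=90.855, impact vy=-0.703
  bounce: vy ← 0.56·0.703 = 0.394

1 3.810 26.500 36.267
2 2.603 8.310 61.050
3 1.458 2.606 74.929
4 0.816 0.817 82.701
5 0.457 0.256 87.053
6 0.256 0.080 89.490
7 0.143 0.025 90.855
final: 90.855 0.394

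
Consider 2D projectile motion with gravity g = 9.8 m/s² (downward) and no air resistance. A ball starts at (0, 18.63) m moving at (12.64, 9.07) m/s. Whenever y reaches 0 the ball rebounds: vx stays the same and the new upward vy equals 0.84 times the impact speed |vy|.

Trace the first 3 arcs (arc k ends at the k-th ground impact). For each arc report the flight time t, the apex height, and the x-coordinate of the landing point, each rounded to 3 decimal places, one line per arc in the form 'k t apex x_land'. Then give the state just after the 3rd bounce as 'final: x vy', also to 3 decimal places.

Arc 1: start y=18.630, vy=9.070 → t=3.084, apex=22.827, x_land=38.980, impact vy=-21.152
  bounce: vy ← 0.84·21.152 = 17.768
Arc 2: start y=0.000, vy=17.768 → t=3.626, apex=16.107, x_land=84.814, impact vy=-17.768
  bounce: vy ← 0.84·17.768 = 14.925
Arc 3: start y=0.000, vy=14.925 → t=3.046, apex=11.365, x_land=123.314, impact vy=-14.925
  bounce: vy ← 0.84·14.925 = 12.537

1 3.084 22.827 38.980
2 3.626 16.107 84.814
3 3.046 11.365 123.314
final: 123.314 12.537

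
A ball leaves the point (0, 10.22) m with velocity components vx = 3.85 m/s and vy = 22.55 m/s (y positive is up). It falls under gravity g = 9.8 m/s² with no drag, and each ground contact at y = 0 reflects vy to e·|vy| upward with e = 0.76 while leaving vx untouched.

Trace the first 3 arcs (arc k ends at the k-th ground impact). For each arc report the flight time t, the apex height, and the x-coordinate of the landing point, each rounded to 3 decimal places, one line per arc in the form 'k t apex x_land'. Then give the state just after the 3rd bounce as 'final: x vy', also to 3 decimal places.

Arc 1: start y=10.220, vy=22.550 → t=5.018, apex=36.164, x_land=19.318, impact vy=-26.624
  bounce: vy ← 0.76·26.624 = 20.234
Arc 2: start y=0.000, vy=20.234 → t=4.129, apex=20.888, x_land=35.216, impact vy=-20.234
  bounce: vy ← 0.76·20.234 = 15.378
Arc 3: start y=0.000, vy=15.378 → t=3.138, apex=12.065, x_land=47.299, impact vy=-15.378
  bounce: vy ← 0.76·15.378 = 11.687

1 5.018 36.164 19.318
2 4.129 20.888 35.216
3 3.138 12.065 47.299
final: 47.299 11.687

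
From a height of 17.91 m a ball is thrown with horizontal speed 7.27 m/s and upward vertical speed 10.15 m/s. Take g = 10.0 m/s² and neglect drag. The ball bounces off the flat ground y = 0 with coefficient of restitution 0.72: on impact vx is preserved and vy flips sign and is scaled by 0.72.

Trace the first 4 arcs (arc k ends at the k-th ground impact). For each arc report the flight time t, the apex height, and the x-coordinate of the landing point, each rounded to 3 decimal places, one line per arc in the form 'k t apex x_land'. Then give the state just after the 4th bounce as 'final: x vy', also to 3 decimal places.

Arc 1: start y=17.910, vy=10.150 → t=3.163, apex=23.061, x_land=22.992, impact vy=-21.476
  bounce: vy ← 0.72·21.476 = 15.463
Arc 2: start y=0.000, vy=15.463 → t=3.093, apex=11.955, x_land=45.475, impact vy=-15.463
  bounce: vy ← 0.72·15.463 = 11.133
Arc 3: start y=0.000, vy=11.133 → t=2.227, apex=6.197, x_land=61.663, impact vy=-11.133
  bounce: vy ← 0.72·11.133 = 8.016
Arc 4: start y=0.000, vy=8.016 → t=1.603, apex=3.213, x_land=73.318, impact vy=-8.016
  bounce: vy ← 0.72·8.016 = 5.771

1 3.163 23.061 22.992
2 3.093 11.955 45.475
3 2.227 6.197 61.663
4 1.603 3.213 73.318
final: 73.318 5.771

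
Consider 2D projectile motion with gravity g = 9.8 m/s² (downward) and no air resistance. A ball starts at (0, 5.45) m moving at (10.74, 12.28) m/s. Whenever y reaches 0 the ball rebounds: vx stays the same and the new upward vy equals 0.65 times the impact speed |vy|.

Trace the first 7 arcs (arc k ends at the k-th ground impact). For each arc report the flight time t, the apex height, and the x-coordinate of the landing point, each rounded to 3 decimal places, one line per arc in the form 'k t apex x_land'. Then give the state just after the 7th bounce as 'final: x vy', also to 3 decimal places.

Arc 1: start y=5.450, vy=12.280 → t=2.891, apex=13.144, x_land=31.048, impact vy=-16.050
  bounce: vy ← 0.65·16.050 = 10.433
Arc 2: start y=0.000, vy=10.433 → t=2.129, apex=5.553, x_land=53.915, impact vy=-10.433
  bounce: vy ← 0.65·10.433 = 6.781
Arc 3: start y=0.000, vy=6.781 → t=1.384, apex=2.346, x_land=68.779, impact vy=-6.781
  bounce: vy ← 0.65·6.781 = 4.408
Arc 4: start y=0.000, vy=4.408 → t=0.900, apex=0.991, x_land=78.440, impact vy=-4.408
  bounce: vy ← 0.65·4.408 = 2.865
Arc 5: start y=0.000, vy=2.865 → t=0.585, apex=0.419, x_land=84.720, impact vy=-2.865
  bounce: vy ← 0.65·2.865 = 1.862
Arc 6: start y=0.000, vy=1.862 → t=0.380, apex=0.177, x_land=88.802, impact vy=-1.862
  bounce: vy ← 0.65·1.862 = 1.211
Arc 7: start y=0.000, vy=1.211 → t=0.247, apex=0.075, x_land=91.455, impact vy=-1.211
  bounce: vy ← 0.65·1.211 = 0.787

1 2.891 13.144 31.048
2 2.129 5.553 53.915
3 1.384 2.346 68.779
4 0.900 0.991 78.440
5 0.585 0.419 84.720
6 0.380 0.177 88.802
7 0.247 0.075 91.455
final: 91.455 0.787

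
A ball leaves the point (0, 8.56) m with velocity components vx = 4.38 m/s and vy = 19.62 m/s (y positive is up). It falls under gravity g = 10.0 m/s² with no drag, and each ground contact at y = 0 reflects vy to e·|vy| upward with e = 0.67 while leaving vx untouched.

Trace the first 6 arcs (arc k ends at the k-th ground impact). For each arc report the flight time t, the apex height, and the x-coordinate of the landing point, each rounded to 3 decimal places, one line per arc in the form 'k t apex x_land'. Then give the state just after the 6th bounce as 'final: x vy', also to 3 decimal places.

1 4.320 27.807 18.923
2 3.160 12.483 32.764
3 2.117 5.603 42.038
4 1.419 2.515 48.251
5 0.950 1.129 52.414
6 0.637 0.507 55.203
final: 55.203 2.133

Arc 1: start y=8.560, vy=19.620 → t=4.320, apex=27.807, x_land=18.923, impact vy=-23.583
  bounce: vy ← 0.67·23.583 = 15.800
Arc 2: start y=0.000, vy=15.800 → t=3.160, apex=12.483, x_land=32.764, impact vy=-15.800
  bounce: vy ← 0.67·15.800 = 10.586
Arc 3: start y=0.000, vy=10.586 → t=2.117, apex=5.603, x_land=42.038, impact vy=-10.586
  bounce: vy ← 0.67·10.586 = 7.093
Arc 4: start y=0.000, vy=7.093 → t=1.419, apex=2.515, x_land=48.251, impact vy=-7.093
  bounce: vy ← 0.67·7.093 = 4.752
Arc 5: start y=0.000, vy=4.752 → t=0.950, apex=1.129, x_land=52.414, impact vy=-4.752
  bounce: vy ← 0.67·4.752 = 3.184
Arc 6: start y=0.000, vy=3.184 → t=0.637, apex=0.507, x_land=55.203, impact vy=-3.184
  bounce: vy ← 0.67·3.184 = 2.133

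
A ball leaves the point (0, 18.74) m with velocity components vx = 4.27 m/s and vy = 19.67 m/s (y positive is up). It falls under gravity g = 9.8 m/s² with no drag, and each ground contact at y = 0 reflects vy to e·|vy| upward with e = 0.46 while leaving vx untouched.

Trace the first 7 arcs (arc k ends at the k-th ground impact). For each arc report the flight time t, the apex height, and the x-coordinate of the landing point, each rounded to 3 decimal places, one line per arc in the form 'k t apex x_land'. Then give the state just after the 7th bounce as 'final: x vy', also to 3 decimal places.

1 4.809 38.480 20.536
2 2.578 8.142 31.545
3 1.186 1.723 36.609
4 0.546 0.365 38.939
5 0.251 0.077 40.010
6 0.115 0.016 40.503
7 0.053 0.003 40.730
final: 40.730 0.120

Arc 1: start y=18.740, vy=19.670 → t=4.809, apex=38.480, x_land=20.536, impact vy=-27.463
  bounce: vy ← 0.46·27.463 = 12.633
Arc 2: start y=0.000, vy=12.633 → t=2.578, apex=8.142, x_land=31.545, impact vy=-12.633
  bounce: vy ← 0.46·12.633 = 5.811
Arc 3: start y=0.000, vy=5.811 → t=1.186, apex=1.723, x_land=36.609, impact vy=-5.811
  bounce: vy ← 0.46·5.811 = 2.673
Arc 4: start y=0.000, vy=2.673 → t=0.546, apex=0.365, x_land=38.939, impact vy=-2.673
  bounce: vy ← 0.46·2.673 = 1.230
Arc 5: start y=0.000, vy=1.230 → t=0.251, apex=0.077, x_land=40.010, impact vy=-1.230
  bounce: vy ← 0.46·1.230 = 0.566
Arc 6: start y=0.000, vy=0.566 → t=0.115, apex=0.016, x_land=40.503, impact vy=-0.566
  bounce: vy ← 0.46·0.566 = 0.260
Arc 7: start y=0.000, vy=0.260 → t=0.053, apex=0.003, x_land=40.730, impact vy=-0.260
  bounce: vy ← 0.46·0.260 = 0.120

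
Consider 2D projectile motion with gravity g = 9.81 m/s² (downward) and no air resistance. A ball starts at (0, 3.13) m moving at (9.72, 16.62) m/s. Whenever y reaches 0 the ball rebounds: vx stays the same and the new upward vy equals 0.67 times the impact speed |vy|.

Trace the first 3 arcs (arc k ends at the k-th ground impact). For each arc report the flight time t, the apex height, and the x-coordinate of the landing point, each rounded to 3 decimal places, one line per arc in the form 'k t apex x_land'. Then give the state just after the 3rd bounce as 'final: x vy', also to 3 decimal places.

Arc 1: start y=3.130, vy=16.620 → t=3.567, apex=17.209, x_land=34.674, impact vy=-18.375
  bounce: vy ← 0.67·18.375 = 12.311
Arc 2: start y=0.000, vy=12.311 → t=2.510, apex=7.725, x_land=59.070, impact vy=-12.311
  bounce: vy ← 0.67·12.311 = 8.248
Arc 3: start y=0.000, vy=8.248 → t=1.682, apex=3.468, x_land=75.416, impact vy=-8.248
  bounce: vy ← 0.67·8.248 = 5.526

1 3.567 17.209 34.674
2 2.510 7.725 59.070
3 1.682 3.468 75.416
final: 75.416 5.526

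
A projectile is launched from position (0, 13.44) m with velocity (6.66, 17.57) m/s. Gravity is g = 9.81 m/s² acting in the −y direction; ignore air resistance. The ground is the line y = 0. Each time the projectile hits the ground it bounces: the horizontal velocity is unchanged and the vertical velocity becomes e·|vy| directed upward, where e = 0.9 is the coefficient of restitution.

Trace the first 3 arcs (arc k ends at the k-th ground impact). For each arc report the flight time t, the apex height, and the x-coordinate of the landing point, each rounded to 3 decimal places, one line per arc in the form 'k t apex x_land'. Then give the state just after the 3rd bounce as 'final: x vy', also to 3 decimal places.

1 4.230 29.174 28.171
2 4.390 23.631 57.407
3 3.951 19.141 83.720
final: 83.720 17.441

Arc 1: start y=13.440, vy=17.570 → t=4.230, apex=29.174, x_land=28.171, impact vy=-23.925
  bounce: vy ← 0.9·23.925 = 21.532
Arc 2: start y=0.000, vy=21.532 → t=4.390, apex=23.631, x_land=57.407, impact vy=-21.532
  bounce: vy ← 0.9·21.532 = 19.379
Arc 3: start y=0.000, vy=19.379 → t=3.951, apex=19.141, x_land=83.720, impact vy=-19.379
  bounce: vy ← 0.9·19.379 = 17.441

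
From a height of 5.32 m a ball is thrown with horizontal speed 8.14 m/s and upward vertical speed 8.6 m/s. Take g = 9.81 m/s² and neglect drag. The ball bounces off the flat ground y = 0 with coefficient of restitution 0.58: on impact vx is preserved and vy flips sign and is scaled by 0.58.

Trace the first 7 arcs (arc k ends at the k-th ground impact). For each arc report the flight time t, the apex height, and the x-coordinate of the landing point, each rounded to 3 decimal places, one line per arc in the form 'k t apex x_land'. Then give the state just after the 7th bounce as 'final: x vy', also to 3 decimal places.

Arc 1: start y=5.320, vy=8.600 → t=2.238, apex=9.090, x_land=18.217, impact vy=-13.354
  bounce: vy ← 0.58·13.354 = 7.746
Arc 2: start y=0.000, vy=7.746 → t=1.579, apex=3.058, x_land=31.071, impact vy=-7.746
  bounce: vy ← 0.58·7.746 = 4.492
Arc 3: start y=0.000, vy=4.492 → t=0.916, apex=1.029, x_land=38.526, impact vy=-4.492
  bounce: vy ← 0.58·4.492 = 2.606
Arc 4: start y=0.000, vy=2.606 → t=0.531, apex=0.346, x_land=42.850, impact vy=-2.606
  bounce: vy ← 0.58·2.606 = 1.511
Arc 5: start y=0.000, vy=1.511 → t=0.308, apex=0.116, x_land=45.358, impact vy=-1.511
  bounce: vy ← 0.58·1.511 = 0.877
Arc 6: start y=0.000, vy=0.877 → t=0.179, apex=0.039, x_land=46.813, impact vy=-0.877
  bounce: vy ← 0.58·0.877 = 0.508
Arc 7: start y=0.000, vy=0.508 → t=0.104, apex=0.013, x_land=47.656, impact vy=-0.508
  bounce: vy ← 0.58·0.508 = 0.295

1 2.238 9.090 18.217
2 1.579 3.058 31.071
3 0.916 1.029 38.526
4 0.531 0.346 42.850
5 0.308 0.116 45.358
6 0.179 0.039 46.813
7 0.104 0.013 47.656
final: 47.656 0.295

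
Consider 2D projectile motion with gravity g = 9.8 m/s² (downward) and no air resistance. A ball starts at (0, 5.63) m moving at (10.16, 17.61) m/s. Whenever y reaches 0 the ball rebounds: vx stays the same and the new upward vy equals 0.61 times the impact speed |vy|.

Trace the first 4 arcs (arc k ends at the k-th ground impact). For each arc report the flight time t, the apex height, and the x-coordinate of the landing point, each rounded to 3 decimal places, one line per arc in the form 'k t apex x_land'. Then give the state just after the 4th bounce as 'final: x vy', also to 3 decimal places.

1 3.889 21.452 39.515
2 2.553 7.982 65.450
3 1.557 2.970 81.271
4 0.950 1.105 90.921
final: 90.921 2.839

Arc 1: start y=5.630, vy=17.610 → t=3.889, apex=21.452, x_land=39.515, impact vy=-20.505
  bounce: vy ← 0.61·20.505 = 12.508
Arc 2: start y=0.000, vy=12.508 → t=2.553, apex=7.982, x_land=65.450, impact vy=-12.508
  bounce: vy ← 0.61·12.508 = 7.630
Arc 3: start y=0.000, vy=7.630 → t=1.557, apex=2.970, x_land=81.271, impact vy=-7.630
  bounce: vy ← 0.61·7.630 = 4.654
Arc 4: start y=0.000, vy=4.654 → t=0.950, apex=1.105, x_land=90.921, impact vy=-4.654
  bounce: vy ← 0.61·4.654 = 2.839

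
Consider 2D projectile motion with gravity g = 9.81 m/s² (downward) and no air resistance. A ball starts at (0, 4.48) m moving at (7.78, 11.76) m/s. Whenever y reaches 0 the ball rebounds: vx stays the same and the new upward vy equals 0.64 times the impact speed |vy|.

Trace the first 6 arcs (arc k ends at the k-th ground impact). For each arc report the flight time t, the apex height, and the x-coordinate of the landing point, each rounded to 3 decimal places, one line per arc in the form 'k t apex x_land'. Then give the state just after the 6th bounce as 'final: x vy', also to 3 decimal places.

Arc 1: start y=4.480, vy=11.760 → t=2.732, apex=11.529, x_land=21.254, impact vy=-15.040
  bounce: vy ← 0.64·15.040 = 9.625
Arc 2: start y=0.000, vy=9.625 → t=1.962, apex=4.722, x_land=36.521, impact vy=-9.625
  bounce: vy ← 0.64·9.625 = 6.160
Arc 3: start y=0.000, vy=6.160 → t=1.256, apex=1.934, x_land=46.292, impact vy=-6.160
  bounce: vy ← 0.64·6.160 = 3.943
Arc 4: start y=0.000, vy=3.943 → t=0.804, apex=0.792, x_land=52.546, impact vy=-3.943
  bounce: vy ← 0.64·3.943 = 2.523
Arc 5: start y=0.000, vy=2.523 → t=0.514, apex=0.325, x_land=56.548, impact vy=-2.523
  bounce: vy ← 0.64·2.523 = 1.615
Arc 6: start y=0.000, vy=1.615 → t=0.329, apex=0.133, x_land=59.110, impact vy=-1.615
  bounce: vy ← 0.64·1.615 = 1.034

1 2.732 11.529 21.254
2 1.962 4.722 36.521
3 1.256 1.934 46.292
4 0.804 0.792 52.546
5 0.514 0.325 56.548
6 0.329 0.133 59.110
final: 59.110 1.034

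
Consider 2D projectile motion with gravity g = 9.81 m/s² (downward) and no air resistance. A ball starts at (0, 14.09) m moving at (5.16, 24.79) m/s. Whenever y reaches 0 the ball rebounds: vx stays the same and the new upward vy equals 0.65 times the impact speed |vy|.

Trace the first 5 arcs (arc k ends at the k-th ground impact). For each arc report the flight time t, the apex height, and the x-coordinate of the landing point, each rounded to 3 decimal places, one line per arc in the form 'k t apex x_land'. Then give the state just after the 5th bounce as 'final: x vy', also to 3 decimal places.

Arc 1: start y=14.090, vy=24.790 → t=5.570, apex=45.412, x_land=28.740, impact vy=-29.849
  bounce: vy ← 0.65·29.849 = 19.402
Arc 2: start y=0.000, vy=19.402 → t=3.956, apex=19.187, x_land=49.151, impact vy=-19.402
  bounce: vy ← 0.65·19.402 = 12.611
Arc 3: start y=0.000, vy=12.611 → t=2.571, apex=8.106, x_land=62.418, impact vy=-12.611
  bounce: vy ← 0.65·12.611 = 8.197
Arc 4: start y=0.000, vy=8.197 → t=1.671, apex=3.425, x_land=71.041, impact vy=-8.197
  bounce: vy ← 0.65·8.197 = 5.328
Arc 5: start y=0.000, vy=5.328 → t=1.086, apex=1.447, x_land=76.647, impact vy=-5.328
  bounce: vy ← 0.65·5.328 = 3.463

1 5.570 45.412 28.740
2 3.956 19.187 49.151
3 2.571 8.106 62.418
4 1.671 3.425 71.041
5 1.086 1.447 76.647
final: 76.647 3.463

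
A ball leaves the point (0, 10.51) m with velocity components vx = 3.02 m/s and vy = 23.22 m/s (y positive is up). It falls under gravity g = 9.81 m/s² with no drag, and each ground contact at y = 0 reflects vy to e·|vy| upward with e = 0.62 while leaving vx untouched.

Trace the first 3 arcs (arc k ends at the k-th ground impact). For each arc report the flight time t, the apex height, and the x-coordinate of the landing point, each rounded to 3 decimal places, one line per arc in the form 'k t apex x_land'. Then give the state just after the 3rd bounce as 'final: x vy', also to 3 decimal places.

1 5.150 37.991 15.553
2 3.451 14.604 25.975
3 2.140 5.614 32.436
final: 32.436 6.507

Arc 1: start y=10.510, vy=23.220 → t=5.150, apex=37.991, x_land=15.553, impact vy=-27.302
  bounce: vy ← 0.62·27.302 = 16.927
Arc 2: start y=0.000, vy=16.927 → t=3.451, apex=14.604, x_land=25.975, impact vy=-16.927
  bounce: vy ← 0.62·16.927 = 10.495
Arc 3: start y=0.000, vy=10.495 → t=2.140, apex=5.614, x_land=32.436, impact vy=-10.495
  bounce: vy ← 0.62·10.495 = 6.507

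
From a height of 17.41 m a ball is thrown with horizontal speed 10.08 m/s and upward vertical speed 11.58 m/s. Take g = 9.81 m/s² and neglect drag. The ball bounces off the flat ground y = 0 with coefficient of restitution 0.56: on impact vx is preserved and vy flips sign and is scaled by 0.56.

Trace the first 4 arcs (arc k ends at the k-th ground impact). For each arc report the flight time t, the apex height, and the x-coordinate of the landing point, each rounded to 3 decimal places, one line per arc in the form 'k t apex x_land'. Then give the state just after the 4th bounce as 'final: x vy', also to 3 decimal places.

1 3.404 24.245 34.309
2 2.490 7.603 59.409
3 1.394 2.384 73.465
4 0.781 0.748 81.336
final: 81.336 2.145

Arc 1: start y=17.410, vy=11.580 → t=3.404, apex=24.245, x_land=34.309, impact vy=-21.810
  bounce: vy ← 0.56·21.810 = 12.214
Arc 2: start y=0.000, vy=12.214 → t=2.490, apex=7.603, x_land=59.409, impact vy=-12.214
  bounce: vy ← 0.56·12.214 = 6.840
Arc 3: start y=0.000, vy=6.840 → t=1.394, apex=2.384, x_land=73.465, impact vy=-6.840
  bounce: vy ← 0.56·6.840 = 3.830
Arc 4: start y=0.000, vy=3.830 → t=0.781, apex=0.748, x_land=81.336, impact vy=-3.830
  bounce: vy ← 0.56·3.830 = 2.145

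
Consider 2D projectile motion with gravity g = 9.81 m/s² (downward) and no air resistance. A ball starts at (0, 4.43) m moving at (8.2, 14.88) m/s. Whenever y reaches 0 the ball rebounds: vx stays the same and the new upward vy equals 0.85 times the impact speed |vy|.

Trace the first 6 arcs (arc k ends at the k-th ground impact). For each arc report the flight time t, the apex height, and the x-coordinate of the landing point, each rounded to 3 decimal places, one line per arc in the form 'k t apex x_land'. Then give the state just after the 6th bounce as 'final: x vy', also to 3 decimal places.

Arc 1: start y=4.430, vy=14.880 → t=3.307, apex=15.715, x_land=27.115, impact vy=-17.559
  bounce: vy ← 0.85·17.559 = 14.925
Arc 2: start y=0.000, vy=14.925 → t=3.043, apex=11.354, x_land=52.067, impact vy=-14.925
  bounce: vy ← 0.85·14.925 = 12.687
Arc 3: start y=0.000, vy=12.687 → t=2.586, apex=8.203, x_land=73.276, impact vy=-12.687
  bounce: vy ← 0.85·12.687 = 10.784
Arc 4: start y=0.000, vy=10.784 → t=2.198, apex=5.927, x_land=91.304, impact vy=-10.784
  bounce: vy ← 0.85·10.784 = 9.166
Arc 5: start y=0.000, vy=9.166 → t=1.869, apex=4.282, x_land=106.628, impact vy=-9.166
  bounce: vy ← 0.85·9.166 = 7.791
Arc 6: start y=0.000, vy=7.791 → t=1.588, apex=3.094, x_land=119.653, impact vy=-7.791
  bounce: vy ← 0.85·7.791 = 6.623

1 3.307 15.715 27.115
2 3.043 11.354 52.067
3 2.586 8.203 73.276
4 2.198 5.927 91.304
5 1.869 4.282 106.628
6 1.588 3.094 119.653
final: 119.653 6.623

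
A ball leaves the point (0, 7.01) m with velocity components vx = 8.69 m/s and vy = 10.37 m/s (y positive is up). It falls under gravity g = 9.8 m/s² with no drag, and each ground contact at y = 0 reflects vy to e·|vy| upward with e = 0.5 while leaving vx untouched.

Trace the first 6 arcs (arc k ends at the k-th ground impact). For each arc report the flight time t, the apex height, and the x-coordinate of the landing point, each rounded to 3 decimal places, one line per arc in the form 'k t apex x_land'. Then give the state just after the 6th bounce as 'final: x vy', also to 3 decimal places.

Arc 1: start y=7.010, vy=10.370 → t=2.655, apex=12.497, x_land=23.073, impact vy=-15.650
  bounce: vy ← 0.5·15.650 = 7.825
Arc 2: start y=0.000, vy=7.825 → t=1.597, apex=3.124, x_land=36.951, impact vy=-7.825
  bounce: vy ← 0.5·7.825 = 3.913
Arc 3: start y=0.000, vy=3.913 → t=0.798, apex=0.781, x_land=43.890, impact vy=-3.913
  bounce: vy ← 0.5·3.913 = 1.956
Arc 4: start y=0.000, vy=1.956 → t=0.399, apex=0.195, x_land=47.359, impact vy=-1.956
  bounce: vy ← 0.5·1.956 = 0.978
Arc 5: start y=0.000, vy=0.978 → t=0.200, apex=0.049, x_land=49.094, impact vy=-0.978
  bounce: vy ← 0.5·0.978 = 0.489
Arc 6: start y=0.000, vy=0.489 → t=0.100, apex=0.012, x_land=49.961, impact vy=-0.489
  bounce: vy ← 0.5·0.489 = 0.245

1 2.655 12.497 23.073
2 1.597 3.124 36.951
3 0.798 0.781 43.890
4 0.399 0.195 47.359
5 0.200 0.049 49.094
6 0.100 0.012 49.961
final: 49.961 0.245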